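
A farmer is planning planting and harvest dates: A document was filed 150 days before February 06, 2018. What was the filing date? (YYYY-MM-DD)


Start: 2018-02-06
Subtracting 150 days
Days already passed in February: 6
After going back through February: 144 more days to subtract
January 2018: 31 days, 113 remaining
December 2017: 31 days, 82 remaining
November 2017: 30 days, 52 remaining
October 2017: 31 days, 21 remaining
Result: 2017-09-09

2017-09-09


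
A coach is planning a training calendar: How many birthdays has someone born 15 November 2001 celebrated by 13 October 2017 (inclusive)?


Birth: 2001-11-15
Reference: 2017-10-13
Year difference: 2017 - 2001 = 16
Has birthday (11-15) occurred by 10-13? No
Birthday not yet reached this year -> subtract 1
Age in full years: 15

15


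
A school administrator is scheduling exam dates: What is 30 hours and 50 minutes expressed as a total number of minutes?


Hours: 30
Minutes: 50
Convert hours to minutes: 30 x 60 = 1800
Add remaining minutes: 1800 + 50 = 1850

1850


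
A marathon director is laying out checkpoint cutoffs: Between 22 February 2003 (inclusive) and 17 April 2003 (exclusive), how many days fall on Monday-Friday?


Start: 2003-02-22 (Saturday)
End (exclusive): 2003-04-17 (Thursday)
Total calendar days: 54
Full weeks: 54 // 7 = 7 -> 35 weekdays
Remaining 5 days starting on Saturday:
  Sat(-), Sun(-), Mon(w), Tue(w), Wed(w) -> 3 weekdays
Total business days: 35 + 3 = 38

38


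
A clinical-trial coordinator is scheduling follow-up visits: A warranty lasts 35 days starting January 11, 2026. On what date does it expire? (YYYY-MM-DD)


Start: 2026-01-11
Adding 35 days
Days remaining in January: 20
After January: 15 days still to add
February 2026 has 28 days, need 15
Result: 2026-02-15

2026-02-15


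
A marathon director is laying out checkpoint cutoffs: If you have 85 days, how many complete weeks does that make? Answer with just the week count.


Total days: 85
Days per week: 7
Division: 85 / 7 = 12 remainder 1
Complete weeks: 12
Remaining days: 1

12


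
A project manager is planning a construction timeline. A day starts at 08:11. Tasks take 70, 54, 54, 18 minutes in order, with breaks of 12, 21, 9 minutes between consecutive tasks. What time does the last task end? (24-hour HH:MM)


Start: 08:11 = 491 min from midnight
  after task 1 (70 min): 09:21
  after break (12 min): 09:33
  after task 2 (54 min): 10:27
  after break (21 min): 10:48
  after task 3 (54 min): 11:42
  after break (9 min): 11:51
  after task 4 (18 min): 12:09
Total elapsed: 238 minutes
End time: 12:09

12:09


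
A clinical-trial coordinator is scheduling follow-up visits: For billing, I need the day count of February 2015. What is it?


Month: February
Year: 2015
2015 is not a leap year
February has 28 days
Total: 28 days

28


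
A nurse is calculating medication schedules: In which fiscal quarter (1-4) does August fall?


Month: August (month 8)
Q1: January-March (months 1-3)
Q2: April-June (months 4-6)
Q3: July-September (months 7-9)
Q4: October-December (months 10-12)
Month 8 falls in Q3

3


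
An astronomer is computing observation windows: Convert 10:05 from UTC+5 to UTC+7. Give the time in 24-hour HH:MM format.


Local time: 10:05 at UTC+5 (offset 5h)
Target zone: UTC+7 (offset 7h)
Difference: 7 - (5) = 2 hours
Calculation: 10 + (2) = 12
Result: 12:05

12:05


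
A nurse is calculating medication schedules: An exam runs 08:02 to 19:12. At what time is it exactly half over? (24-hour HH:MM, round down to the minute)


Start time: 08:02 = 482 minutes from midnight
End time: 19:12 = 1152 minutes from midnight
Sum: 482 + 1152 = 1634
Midpoint: 1634 / 2 = 817 minutes
Convert: 817 / 60 = 13 hours, 37 minutes
Result: 13:37

13:37


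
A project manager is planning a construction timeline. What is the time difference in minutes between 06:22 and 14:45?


Start time: 06:22 = 382 minutes from midnight
End time: 14:45 = 885 minutes from midnight
Difference: 885 - 382 = 503 minutes
That is 8 hours and 23 minutes

503


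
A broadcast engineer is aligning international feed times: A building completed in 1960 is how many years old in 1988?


Birth year: 1960
Current year: 1988
Age = current year - birth year
Age = 1988 - 1960 = 28

28


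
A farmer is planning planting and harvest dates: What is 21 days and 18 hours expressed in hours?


Days: 21
Extra hours: 18
Hours per day: 24
Days to hours: 21 x 24 = 504
Total: 504 + 18 = 522

522


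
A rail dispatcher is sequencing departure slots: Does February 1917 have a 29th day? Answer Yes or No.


Year: 1917
Divisible by 4? 1917 / 4 = 479.25 -> No
Not divisible by 4, so NOT a leap year

No


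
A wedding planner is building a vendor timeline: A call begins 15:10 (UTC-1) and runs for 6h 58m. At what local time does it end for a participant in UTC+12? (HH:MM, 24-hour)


Start: 15:10 in UTC-1
Step 1 - add duration:
  minutes: 10 + 58 = 68 (carry 1h)
  hours: 15 + 6 + 1 = 22
  end in UTC-1: 22:08
Step 2 - convert UTC-1 -> UTC+12:
  offset difference: 12 - (-1) = 13 hours
  22 + (13) = 35 -> mod 24 = 11
Result: 11:08 in UTC+12

11:08


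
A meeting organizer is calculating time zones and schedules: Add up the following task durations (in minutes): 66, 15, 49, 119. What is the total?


Durations: 66, 15, 49, 119
Running sum: 66
+ 15 = 81
+ 49 = 130
+ 119 = 249
Total duration: 249 minutes
That is 4 hours and 9 minutes

249


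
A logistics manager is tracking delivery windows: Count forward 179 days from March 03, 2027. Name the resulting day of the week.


Start: 2027-03-03 (Wednesday)
Step 1 - find target date: add 179 days
  2027-03-03 + 179 days = 2027-08-29
Step 2 - day of week:
  179 mod 7 = 4
  Wednesday + 4 days -> Sunday
Result: Sunday (2027-08-29)

Sunday


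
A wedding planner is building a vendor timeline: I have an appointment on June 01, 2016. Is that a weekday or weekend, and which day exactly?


Date: 2016-06-01
January 1, 2016 is a Friday
Day of year: 153
Offset from Jan 1: 152 days
152 mod 7 = 5
Result: Wednesday

Wednesday


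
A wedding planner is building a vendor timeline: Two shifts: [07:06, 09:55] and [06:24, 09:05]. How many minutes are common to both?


Interval A: [426, 595] minutes from midnight
Interval B: [384, 545] minutes from midnight
Overlap start = max(426, 384) = 426
Overlap end = min(595, 545) = 545
Overlap = 545 - 426 = 119 minutes

119


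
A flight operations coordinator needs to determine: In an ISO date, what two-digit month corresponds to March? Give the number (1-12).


Calendar month order:
2. February
3. March <--
4. April
March is month number 3

3


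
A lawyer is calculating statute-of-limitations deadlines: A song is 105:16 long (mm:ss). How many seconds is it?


Minutes: 105
Extra seconds: 16
Seconds per minute: 60
Minutes to seconds: 105 x 60 = 6300
Total: 6300 + 16 = 6316

6316


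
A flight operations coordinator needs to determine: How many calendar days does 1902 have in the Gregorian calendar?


Year: 1902
Check leap year rules:
Divisible by 4? No
1902 is not a leap year
Days: 365

365


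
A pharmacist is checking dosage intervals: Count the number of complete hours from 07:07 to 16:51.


Start: 07:07
End: 16:51
Hour difference: 16 - 7 = 9 hours
Minute difference: 51 - 7 = 44 minutes
Total minutes: 584
Complete hours: 584 / 60 = 9 (remainder 44)

9


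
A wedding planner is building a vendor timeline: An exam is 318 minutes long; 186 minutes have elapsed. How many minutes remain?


Total budget: 318 minutes
Time used: 186 minutes
Remaining: 318 - 186 = 132 minutes
Percent used: 58.5%
Percent remaining: 41.5%

132


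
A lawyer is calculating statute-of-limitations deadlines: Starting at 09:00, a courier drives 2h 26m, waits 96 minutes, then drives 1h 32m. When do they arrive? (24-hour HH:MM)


Depart: 09:00
Leg 1: +146 min -> 11:26
Layover: +96 min -> 13:02
Leg 2: +92 min -> 14:34
Total travel: 334 minutes = 5h 34m
Arrival: 14:34

14:34


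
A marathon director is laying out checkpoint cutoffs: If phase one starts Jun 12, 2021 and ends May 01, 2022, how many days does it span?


Start date: 2021-06-12
End date: 2022-05-01
Jun 2021: +19 days
Jul 2021: +31 days
Aug 2021: +31 days
... (8 more months)
Total: 323 days

323


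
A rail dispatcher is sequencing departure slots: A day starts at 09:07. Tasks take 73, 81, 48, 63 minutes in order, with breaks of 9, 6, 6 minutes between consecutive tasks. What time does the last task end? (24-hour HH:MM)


Start: 09:07 = 547 min from midnight
  after task 1 (73 min): 10:20
  after break (9 min): 10:29
  after task 2 (81 min): 11:50
  after break (6 min): 11:56
  after task 3 (48 min): 12:44
  after break (6 min): 12:50
  after task 4 (63 min): 13:53
Total elapsed: 286 minutes
End time: 13:53

13:53


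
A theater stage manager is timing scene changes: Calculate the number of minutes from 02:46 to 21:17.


Start time: 02:46 = 166 minutes from midnight
End time: 21:17 = 1277 minutes from midnight
Difference: 1277 - 166 = 1111 minutes
That is 18 hours and 31 minutes

1111


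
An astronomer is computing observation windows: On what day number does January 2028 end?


Month: January
Year: 2028
January is a 31-day month
Total: 31 days

31


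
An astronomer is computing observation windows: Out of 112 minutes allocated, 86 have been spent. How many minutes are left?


Total budget: 112 minutes
Time used: 86 minutes
Remaining: 112 - 86 = 26 minutes
Percent used: 76.8%
Percent remaining: 23.2%

26


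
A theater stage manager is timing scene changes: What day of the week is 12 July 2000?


Date: 2000-07-12
January 1, 2000 is a Saturday
Day of year: 194
Offset from Jan 1: 193 days
193 mod 7 = 4
Result: Wednesday

Wednesday


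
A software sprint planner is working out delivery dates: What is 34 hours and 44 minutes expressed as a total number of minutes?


Hours: 34
Minutes: 44
Convert hours to minutes: 34 x 60 = 2040
Add remaining minutes: 2040 + 44 = 2084

2084


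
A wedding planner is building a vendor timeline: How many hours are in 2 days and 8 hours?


Days: 2
Extra hours: 8
Hours per day: 24
Days to hours: 2 x 24 = 48
Total: 48 + 8 = 56

56


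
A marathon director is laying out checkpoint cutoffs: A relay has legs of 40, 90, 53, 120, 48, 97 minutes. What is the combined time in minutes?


Durations: 40, 90, 53, 120, 48, 97
Running sum: 40
+ 90 = 130
+ 53 = 183
+ 120 = 303
+ 48 = 351
+ 97 = 448
Total duration: 448 minutes
That is 7 hours and 28 minutes

448


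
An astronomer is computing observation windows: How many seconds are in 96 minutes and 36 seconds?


Minutes: 96
Extra seconds: 36
Seconds per minute: 60
Minutes to seconds: 96 x 60 = 5760
Total: 5760 + 36 = 5796

5796


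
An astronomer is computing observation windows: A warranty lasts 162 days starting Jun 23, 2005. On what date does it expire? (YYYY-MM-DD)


Start: 2005-06-23
Adding 162 days
Days remaining in June: 7
After June: 155 days still to add
July 2005: 31 days, 124 remaining
August 2005: 31 days, 93 remaining
September 2005: 30 days, 63 remaining
October 2005: 31 days, 32 remaining
Result: 2005-12-02

2005-12-02


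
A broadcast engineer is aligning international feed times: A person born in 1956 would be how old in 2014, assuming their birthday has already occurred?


Birth year: 1956
Current year: 2014
Age = current year - birth year
Age = 2014 - 1956 = 58

58


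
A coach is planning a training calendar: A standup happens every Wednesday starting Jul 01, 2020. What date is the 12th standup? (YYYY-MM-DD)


First occurrence: 2020-07-01 (occurrence 1)
Each occurrence is 7 days after the previous.
Occurrence 12 is 11 weeks after the first.
11 weeks = 77 days
2020-07-01 + 77 days = 2020-09-16

2020-09-16


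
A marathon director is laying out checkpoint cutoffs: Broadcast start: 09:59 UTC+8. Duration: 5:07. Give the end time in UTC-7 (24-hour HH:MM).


Start: 09:59 in UTC+8
Step 1 - add duration:
  minutes: 59 + 7 = 66 (carry 1h)
  hours: 9 + 5 + 1 = 15
  end in UTC+8: 15:06
Step 2 - convert UTC+8 -> UTC-7:
  offset difference: -7 - (8) = -15 hours
  15 + (-15) = 0 -> mod 24 = 0
Result: 00:06 in UTC-7

00:06


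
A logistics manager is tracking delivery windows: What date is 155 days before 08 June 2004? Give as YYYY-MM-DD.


Start: 2004-06-08
Subtracting 155 days
Days already passed in June: 8
After going back through June: 147 more days to subtract
May 2004: 31 days, 116 remaining
April 2004: 30 days, 86 remaining
March 2004: 31 days, 55 remaining
February 2004: 29 days, 26 remaining
Result: 2004-01-05

2004-01-05


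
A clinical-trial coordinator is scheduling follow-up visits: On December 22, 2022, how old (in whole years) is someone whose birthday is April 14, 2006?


Birth: 2006-04-14
Reference: 2022-12-22
Year difference: 2022 - 2006 = 16
Has birthday (04-14) occurred by 12-22? Yes
Age in full years: 16

16


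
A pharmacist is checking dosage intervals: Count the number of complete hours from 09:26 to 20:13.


Start: 09:26
End: 20:13
Hour difference: 20 - 9 = 11 hours
Minute difference: 13 - 26 = -13 minutes
Total minutes: 647
Complete hours: 647 / 60 = 10 (remainder 47)

10


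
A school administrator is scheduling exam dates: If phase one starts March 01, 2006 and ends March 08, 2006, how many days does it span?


Start date: 2006-03-01
End date: 2006-03-08
Mar 2006: +7 days
Total: 7 days

7


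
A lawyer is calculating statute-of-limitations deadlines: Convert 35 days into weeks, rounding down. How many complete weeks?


Total days: 35
Days per week: 7
Division: 35 / 7 = 5 remainder 0
Complete weeks: 5
Remaining days: 0

5


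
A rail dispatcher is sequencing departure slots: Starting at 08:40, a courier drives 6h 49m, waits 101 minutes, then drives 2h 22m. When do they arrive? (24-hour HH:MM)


Depart: 08:40
Leg 1: +409 min -> 15:29
Layover: +101 min -> 17:10
Leg 2: +142 min -> 19:32
Total travel: 652 minutes = 10h 52m
Arrival: 19:32

19:32


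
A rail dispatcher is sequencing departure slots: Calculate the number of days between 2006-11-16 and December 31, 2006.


Start: November 16, 2006
End: December 31, 2006
Days left in November: 14
December: 31
Sum of remaining months: 31
Total: 14 + 31 = 45

45


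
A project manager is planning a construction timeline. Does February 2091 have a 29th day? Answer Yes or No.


Year: 2091
Divisible by 4? 2091 / 4 = 522.75 -> No
Not divisible by 4, so NOT a leap year

No


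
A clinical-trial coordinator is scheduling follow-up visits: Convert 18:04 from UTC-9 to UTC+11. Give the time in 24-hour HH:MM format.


Local time: 18:04 at UTC-9 (offset -9h)
Target zone: UTC+11 (offset 11h)
Difference: 11 - (-9) = 20 hours
Calculation: 18 + (20) = 38
Wraparound: (38) mod 24 = 14
Result: 14:04

14:04


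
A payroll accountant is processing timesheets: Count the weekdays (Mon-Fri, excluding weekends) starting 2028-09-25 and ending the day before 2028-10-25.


Start: 2028-09-25 (Monday)
End (exclusive): 2028-10-25 (Wednesday)
Total calendar days: 30
Full weeks: 30 // 7 = 4 -> 20 weekdays
Remaining 2 days starting on Monday:
  Mon(w), Tue(w) -> 2 weekdays
Total business days: 20 + 2 = 22

22


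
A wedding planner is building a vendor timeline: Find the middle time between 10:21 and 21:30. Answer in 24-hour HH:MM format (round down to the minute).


Start time: 10:21 = 621 minutes from midnight
End time: 21:30 = 1290 minutes from midnight
Sum: 621 + 1290 = 1911
Midpoint: 1911 / 2 = 955 minutes
Convert: 955 / 60 = 15 hours, 55 minutes
Result: 15:55

15:55


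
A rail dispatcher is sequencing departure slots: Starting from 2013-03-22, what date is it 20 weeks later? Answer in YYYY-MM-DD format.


Start: 2013-03-22
Weeks to add: 20
Convert to days: 20 x 7 = 140 days
Add 140 days to 2013-03-22
Result: 2013-08-09

2013-08-09


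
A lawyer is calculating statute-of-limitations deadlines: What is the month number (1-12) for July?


Calendar month order:
6. June
7. July <--
8. August
July is month number 7

7


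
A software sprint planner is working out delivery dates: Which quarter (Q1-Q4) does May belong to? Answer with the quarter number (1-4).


Month: May (month 5)
Q1: January-March (months 1-3)
Q2: April-June (months 4-6)
Q3: July-September (months 7-9)
Q4: October-December (months 10-12)
Month 5 falls in Q2

2


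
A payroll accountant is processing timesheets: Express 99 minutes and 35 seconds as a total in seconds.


Minutes: 99
Seconds: 35
Convert minutes to seconds: 99 x 60 = 5940
Add remaining seconds: 5940 + 35 = 5975

5975


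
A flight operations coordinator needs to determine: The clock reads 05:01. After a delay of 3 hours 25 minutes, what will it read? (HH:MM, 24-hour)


Start time: 05:01
Adding: 3 hours 25 minutes
Minutes: 1 + 25 = 26
Hours: 5 + 3 + 0 = 8
Result: 08:26

08:26


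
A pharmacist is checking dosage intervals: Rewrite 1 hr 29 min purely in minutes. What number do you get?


Hours: 1
Extra minutes: 29
Minutes per hour: 60
Hours to minutes: 1 x 60 = 60
Total: 60 + 29 = 89

89


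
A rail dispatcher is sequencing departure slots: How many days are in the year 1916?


Year: 1916
Check leap year rules:
Divisible by 4? Yes
Divisible by 100? No
1916 is a leap year
Days: 366

366


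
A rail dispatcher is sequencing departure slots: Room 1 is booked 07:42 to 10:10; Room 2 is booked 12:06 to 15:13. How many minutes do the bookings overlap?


Interval A: [462, 610] minutes from midnight
Interval B: [726, 913] minutes from midnight
Overlap start = max(462, 726) = 726
Overlap end = min(610, 913) = 610
End <= start, so the intervals do not overlap: 0 minutes

0


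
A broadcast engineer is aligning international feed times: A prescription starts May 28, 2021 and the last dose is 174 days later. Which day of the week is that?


Start: 2021-05-28 (Friday)
Step 1 - find target date: add 174 days
  2021-05-28 + 174 days = 2021-11-18
Step 2 - day of week:
  174 mod 7 = 6
  Friday + 6 days -> Thursday
Result: Thursday (2021-11-18)

Thursday


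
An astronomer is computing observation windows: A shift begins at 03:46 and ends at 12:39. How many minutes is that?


Start time: 03:46 = 226 minutes from midnight
End time: 12:39 = 759 minutes from midnight
Difference: 759 - 226 = 533 minutes
That is 8 hours and 53 minutes

533


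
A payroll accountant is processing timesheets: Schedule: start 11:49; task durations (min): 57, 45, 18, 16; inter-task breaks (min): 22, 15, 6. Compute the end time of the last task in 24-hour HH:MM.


Start: 11:49 = 709 min from midnight
  after task 1 (57 min): 12:46
  after break (22 min): 13:08
  after task 2 (45 min): 13:53
  after break (15 min): 14:08
  after task 3 (18 min): 14:26
  after break (6 min): 14:32
  after task 4 (16 min): 14:48
Total elapsed: 179 minutes
End time: 14:48

14:48


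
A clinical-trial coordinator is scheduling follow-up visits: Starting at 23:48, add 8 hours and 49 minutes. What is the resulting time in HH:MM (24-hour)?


Start time: 23:48
Adding: 8 hours 49 minutes
Minutes: 48 + 49 = 97
Minute overflow: 97 >= 60, so carry 1 hour, minutes = 37
Hours: 23 + 8 + 1 = 32
Hour wraparound: 32 mod 24 = 8
Result: 08:37

08:37


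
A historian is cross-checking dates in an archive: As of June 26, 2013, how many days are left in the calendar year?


Start: June 26, 2013
End: December 31, 2013
Days left in June: 4
July: 31
August: 31
September: 30
October: 31
... plus remaining months
Sum of remaining months: 184
Total: 4 + 184 = 188

188


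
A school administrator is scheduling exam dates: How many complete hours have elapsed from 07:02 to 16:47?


Start: 07:02
End: 16:47
Hour difference: 16 - 7 = 9 hours
Minute difference: 47 - 2 = 45 minutes
Total minutes: 585
Complete hours: 585 / 60 = 9 (remainder 45)

9


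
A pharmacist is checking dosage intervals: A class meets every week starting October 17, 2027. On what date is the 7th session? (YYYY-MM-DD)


First occurrence: 2027-10-17 (occurrence 1)
Each occurrence is 7 days after the previous.
Occurrence 7 is 6 weeks after the first.
6 weeks = 42 days
2027-10-17 + 42 days = 2027-11-28

2027-11-28


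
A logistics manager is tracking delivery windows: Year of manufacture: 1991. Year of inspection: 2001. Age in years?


Birth year: 1991
Current year: 2001
Age = current year - birth year
Age = 2001 - 1991 = 10

10


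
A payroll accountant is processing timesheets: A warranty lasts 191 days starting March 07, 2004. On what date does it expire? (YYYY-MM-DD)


Start: 2004-03-07
Adding 191 days
Days remaining in March: 24
After March: 167 days still to add
April 2004: 30 days, 137 remaining
May 2004: 31 days, 106 remaining
June 2004: 30 days, 76 remaining
July 2004: 31 days, 45 remaining
Result: 2004-09-14

2004-09-14


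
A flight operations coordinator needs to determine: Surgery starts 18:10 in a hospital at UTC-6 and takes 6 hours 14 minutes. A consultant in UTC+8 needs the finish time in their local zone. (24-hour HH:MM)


Start: 18:10 in UTC-6
Step 1 - add duration:
  minutes: 10 + 14 = 24
  hours: 18 + 6 + 0 = 24
  end in UTC-6: 00:24
Step 2 - convert UTC-6 -> UTC+8:
  offset difference: 8 - (-6) = 14 hours
  0 + (14) = 14 -> mod 24 = 14
Result: 14:24 in UTC+8

14:24


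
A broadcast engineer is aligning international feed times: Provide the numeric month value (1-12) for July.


Calendar month order:
6. June
7. July <--
8. August
July is month number 7

7


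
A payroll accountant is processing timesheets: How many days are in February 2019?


Month: February
Year: 2019
2019 is not a leap year
February has 28 days
Total: 28 days

28


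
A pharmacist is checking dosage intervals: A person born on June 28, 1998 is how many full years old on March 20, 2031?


Birth: 1998-06-28
Reference: 2031-03-20
Year difference: 2031 - 1998 = 33
Has birthday (06-28) occurred by 03-20? No
Birthday not yet reached this year -> subtract 1
Age in full years: 32

32


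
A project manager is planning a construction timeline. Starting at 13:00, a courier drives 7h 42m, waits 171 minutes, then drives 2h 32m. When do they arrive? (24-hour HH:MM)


Depart: 13:00
Leg 1: +462 min -> 20:42
Layover: +171 min -> 23:33
Leg 2: +152 min -> 02:05
Total travel: 785 minutes = 13h 5m
Arrival: 02:05

02:05


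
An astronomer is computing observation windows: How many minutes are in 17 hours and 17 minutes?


Hours: 17
Minutes: 17
Convert hours to minutes: 17 x 60 = 1020
Add remaining minutes: 1020 + 17 = 1037

1037


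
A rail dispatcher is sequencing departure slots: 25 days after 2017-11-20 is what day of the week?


Start: 2017-11-20 (Monday)
Step 1 - find target date: add 25 days
  2017-11-20 + 25 days = 2017-12-15
Step 2 - day of week:
  25 mod 7 = 4
  Monday + 4 days -> Friday
Result: Friday (2017-12-15)

Friday


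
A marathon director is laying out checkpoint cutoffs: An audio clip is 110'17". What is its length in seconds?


Minutes: 110
Seconds: 17
Convert minutes to seconds: 110 x 60 = 6600
Add remaining seconds: 6600 + 17 = 6617

6617


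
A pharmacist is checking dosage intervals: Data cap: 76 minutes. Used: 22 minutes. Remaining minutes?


Total budget: 76 minutes
Time used: 22 minutes
Remaining: 76 - 22 = 54 minutes
Percent used: 28.9%
Percent remaining: 71.1%

54


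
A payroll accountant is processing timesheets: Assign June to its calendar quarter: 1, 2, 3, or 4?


Month: June (month 6)
Q1: January-March (months 1-3)
Q2: April-June (months 4-6)
Q3: July-September (months 7-9)
Q4: October-December (months 10-12)
Month 6 falls in Q2

2


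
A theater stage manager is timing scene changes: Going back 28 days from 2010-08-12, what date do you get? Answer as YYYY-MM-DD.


Start: 2010-08-12
Subtracting 28 days
Days already passed in August: 12
After going back through August: 16 more days to subtract
July 2010 has 31 days, need 16
Result: 2010-07-15

2010-07-15


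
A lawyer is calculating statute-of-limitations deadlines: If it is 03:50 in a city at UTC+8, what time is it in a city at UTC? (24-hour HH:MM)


Local time: 03:50 at UTC+8 (offset 8h)
Target zone: UTC (offset 0h)
Difference: 0 - (8) = -8 hours
Calculation: 3 + (-8) = -5
Wraparound: (-5) mod 24 = 19
Result: 19:50

19:50


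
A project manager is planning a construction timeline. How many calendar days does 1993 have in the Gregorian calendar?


Year: 1993
Check leap year rules:
Divisible by 4? No
1993 is not a leap year
Days: 365

365


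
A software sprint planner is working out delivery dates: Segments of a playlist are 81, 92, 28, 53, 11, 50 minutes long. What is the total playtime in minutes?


Durations: 81, 92, 28, 53, 11, 50
Running sum: 81
+ 92 = 173
+ 28 = 201
+ 53 = 254
+ 11 = 265
+ 50 = 315
Total duration: 315 minutes
That is 5 hours and 15 minutes

315


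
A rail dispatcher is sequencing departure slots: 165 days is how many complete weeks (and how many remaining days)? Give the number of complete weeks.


Total days: 165
Days per week: 7
Division: 165 / 7 = 23 remainder 4
Complete weeks: 23
Remaining days: 4

23


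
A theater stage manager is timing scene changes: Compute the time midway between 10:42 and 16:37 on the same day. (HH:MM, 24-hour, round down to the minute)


Start time: 10:42 = 642 minutes from midnight
End time: 16:37 = 997 minutes from midnight
Sum: 642 + 997 = 1639
Midpoint: 1639 / 2 = 819 minutes
Convert: 819 / 60 = 13 hours, 39 minutes
Result: 13:39

13:39


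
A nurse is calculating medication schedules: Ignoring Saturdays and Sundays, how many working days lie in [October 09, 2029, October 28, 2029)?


Start: 2029-10-09 (Tuesday)
End (exclusive): 2029-10-28 (Sunday)
Total calendar days: 19
Full weeks: 19 // 7 = 2 -> 10 weekdays
Remaining 5 days starting on Tuesday:
  Tue(w), Wed(w), Thu(w), Fri(w), Sat(-) -> 4 weekdays
Total business days: 10 + 4 = 14

14


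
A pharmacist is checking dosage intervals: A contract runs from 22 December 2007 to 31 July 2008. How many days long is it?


Start date: 2007-12-22
End date: 2008-07-31
Dec 2007: +10 days
Jan 2008: +31 days
Feb 2008: +29 days
... (5 more months)
Total: 222 days

222


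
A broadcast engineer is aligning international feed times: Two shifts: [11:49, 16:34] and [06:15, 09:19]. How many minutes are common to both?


Interval A: [709, 994] minutes from midnight
Interval B: [375, 559] minutes from midnight
Overlap start = max(709, 375) = 709
Overlap end = min(994, 559) = 559
End <= start, so the intervals do not overlap: 0 minutes

0


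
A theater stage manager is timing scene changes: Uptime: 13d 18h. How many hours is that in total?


Days: 13
Extra hours: 18
Hours per day: 24
Days to hours: 13 x 24 = 312
Total: 312 + 18 = 330

330


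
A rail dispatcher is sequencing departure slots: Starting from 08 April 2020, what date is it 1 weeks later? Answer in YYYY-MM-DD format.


Start: 2020-04-08
Weeks to add: 1
Convert to days: 1 x 7 = 7 days
Add 7 days to 2020-04-08
Result: 2020-04-15

2020-04-15


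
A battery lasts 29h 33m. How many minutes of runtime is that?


Hours: 29
Extra minutes: 33
Minutes per hour: 60
Hours to minutes: 29 x 60 = 1740
Total: 1740 + 33 = 1773

1773


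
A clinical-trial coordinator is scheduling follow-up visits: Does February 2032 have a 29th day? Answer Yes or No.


Year: 2032
Divisible by 4? 2032 / 4 = 508.0 -> Yes
Divisible by 100? 2032 / 100 = 20.32 -> No
Divisible by 4 but not 100, so it IS a leap year

Yes


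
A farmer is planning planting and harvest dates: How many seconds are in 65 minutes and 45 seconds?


Minutes: 65
Extra seconds: 45
Seconds per minute: 60
Minutes to seconds: 65 x 60 = 3900
Total: 3900 + 45 = 3945

3945


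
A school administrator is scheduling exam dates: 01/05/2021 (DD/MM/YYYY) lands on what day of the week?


Date: 2021-05-01
January 1, 2021 is a Friday
Day of year: 121
Offset from Jan 1: 120 days
120 mod 7 = 1
Result: Saturday

Saturday


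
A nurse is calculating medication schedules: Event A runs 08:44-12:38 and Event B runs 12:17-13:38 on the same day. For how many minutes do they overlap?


Interval A: [524, 758] minutes from midnight
Interval B: [737, 818] minutes from midnight
Overlap start = max(524, 737) = 737
Overlap end = min(758, 818) = 758
Overlap = 758 - 737 = 21 minutes

21


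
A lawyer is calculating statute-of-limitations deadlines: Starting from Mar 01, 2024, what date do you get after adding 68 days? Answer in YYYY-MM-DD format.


Start: 2024-03-01
Adding 68 days
Days remaining in March: 30
After March: 38 days still to add
April 2024: 30 days, 8 remaining
May 2024 has 31 days, need 8
Result: 2024-05-08

2024-05-08


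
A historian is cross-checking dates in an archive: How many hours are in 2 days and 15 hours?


Days: 2
Extra hours: 15
Hours per day: 24
Days to hours: 2 x 24 = 48
Total: 48 + 15 = 63

63


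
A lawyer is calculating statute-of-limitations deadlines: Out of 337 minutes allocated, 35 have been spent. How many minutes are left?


Total budget: 337 minutes
Time used: 35 minutes
Remaining: 337 - 35 = 302 minutes
Percent used: 10.4%
Percent remaining: 89.6%

302


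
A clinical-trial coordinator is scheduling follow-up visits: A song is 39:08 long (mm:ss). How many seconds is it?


Minutes: 39
Extra seconds: 8
Seconds per minute: 60
Minutes to seconds: 39 x 60 = 2340
Total: 2340 + 8 = 2348

2348


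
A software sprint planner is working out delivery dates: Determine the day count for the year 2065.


Year: 2065
Check leap year rules:
Divisible by 4? No
2065 is not a leap year
Days: 365

365


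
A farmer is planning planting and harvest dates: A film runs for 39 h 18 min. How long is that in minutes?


Hours: 39
Minutes: 18
Convert hours to minutes: 39 x 60 = 2340
Add remaining minutes: 2340 + 18 = 2358

2358


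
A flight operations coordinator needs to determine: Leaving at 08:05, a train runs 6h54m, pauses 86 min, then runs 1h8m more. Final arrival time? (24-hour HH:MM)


Depart: 08:05
Leg 1: +414 min -> 14:59
Layover: +86 min -> 16:25
Leg 2: +68 min -> 17:33
Total travel: 568 minutes = 9h 28m
Arrival: 17:33

17:33


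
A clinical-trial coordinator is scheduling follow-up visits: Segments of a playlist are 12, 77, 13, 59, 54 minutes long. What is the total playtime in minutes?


Durations: 12, 77, 13, 59, 54
Running sum: 12
+ 77 = 89
+ 13 = 102
+ 59 = 161
+ 54 = 215
Total duration: 215 minutes
That is 3 hours and 35 minutes

215


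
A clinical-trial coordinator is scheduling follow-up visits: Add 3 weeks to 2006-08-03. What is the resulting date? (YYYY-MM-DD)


Start: 2006-08-03
Weeks to add: 3
Convert to days: 3 x 7 = 21 days
Add 21 days to 2006-08-03
Result: 2006-08-24

2006-08-24


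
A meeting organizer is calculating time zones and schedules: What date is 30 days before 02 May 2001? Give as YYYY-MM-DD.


Start: 2001-05-02
Subtracting 30 days
Days already passed in May: 2
After going back through May: 28 more days to subtract
April 2001 has 30 days, need 28
Result: 2001-04-02

2001-04-02


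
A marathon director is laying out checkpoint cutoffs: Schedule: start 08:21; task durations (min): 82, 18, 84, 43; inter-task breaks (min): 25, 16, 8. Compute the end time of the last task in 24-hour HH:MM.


Start: 08:21 = 501 min from midnight
  after task 1 (82 min): 09:43
  after break (25 min): 10:08
  after task 2 (18 min): 10:26
  after break (16 min): 10:42
  after task 3 (84 min): 12:06
  after break (8 min): 12:14
  after task 4 (43 min): 12:57
Total elapsed: 276 minutes
End time: 12:57

12:57


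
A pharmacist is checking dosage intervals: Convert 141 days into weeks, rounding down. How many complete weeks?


Total days: 141
Days per week: 7
Division: 141 / 7 = 20 remainder 1
Complete weeks: 20
Remaining days: 1

20


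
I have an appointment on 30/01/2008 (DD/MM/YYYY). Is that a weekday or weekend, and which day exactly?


Date: 2008-01-30
January 1, 2008 is a Tuesday
Day of year: 30
Offset from Jan 1: 29 days
29 mod 7 = 1
Result: Wednesday

Wednesday


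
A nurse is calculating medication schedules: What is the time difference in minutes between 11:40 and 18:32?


Start time: 11:40 = 700 minutes from midnight
End time: 18:32 = 1112 minutes from midnight
Difference: 1112 - 700 = 412 minutes
That is 6 hours and 52 minutes

412


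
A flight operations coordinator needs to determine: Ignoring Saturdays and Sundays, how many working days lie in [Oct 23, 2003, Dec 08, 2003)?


Start: 2003-10-23 (Thursday)
End (exclusive): 2003-12-08 (Monday)
Total calendar days: 46
Full weeks: 46 // 7 = 6 -> 30 weekdays
Remaining 4 days starting on Thursday:
  Thu(w), Fri(w), Sat(-), Sun(-) -> 2 weekdays
Total business days: 30 + 2 = 32

32


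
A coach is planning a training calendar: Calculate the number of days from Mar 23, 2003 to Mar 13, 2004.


Start date: 2003-03-23
End date: 2004-03-13
Mar 2003: +9 days
Apr 2003: +30 days
May 2003: +31 days
... (10 more months)
Total: 356 days

356


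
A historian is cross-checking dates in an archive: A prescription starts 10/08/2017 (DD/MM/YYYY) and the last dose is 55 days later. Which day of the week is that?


Start: 2017-08-10 (Thursday)
Step 1 - find target date: add 55 days
  2017-08-10 + 55 days = 2017-10-04
Step 2 - day of week:
  55 mod 7 = 6
  Thursday + 6 days -> Wednesday
Result: Wednesday (2017-10-04)

Wednesday


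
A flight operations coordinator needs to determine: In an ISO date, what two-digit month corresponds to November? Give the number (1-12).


Calendar month order:
10. October
11. November <--
12. December
November is month number 11

11


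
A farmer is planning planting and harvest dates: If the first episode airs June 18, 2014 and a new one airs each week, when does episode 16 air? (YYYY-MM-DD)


First occurrence: 2014-06-18 (occurrence 1)
Each occurrence is 7 days after the previous.
Occurrence 16 is 15 weeks after the first.
15 weeks = 105 days
2014-06-18 + 105 days = 2014-10-01

2014-10-01


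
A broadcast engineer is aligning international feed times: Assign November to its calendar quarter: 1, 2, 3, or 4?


Month: November (month 11)
Q1: January-March (months 1-3)
Q2: April-June (months 4-6)
Q3: July-September (months 7-9)
Q4: October-December (months 10-12)
Month 11 falls in Q4

4


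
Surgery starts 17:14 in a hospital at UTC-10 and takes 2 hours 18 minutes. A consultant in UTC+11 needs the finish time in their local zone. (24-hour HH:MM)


Start: 17:14 in UTC-10
Step 1 - add duration:
  minutes: 14 + 18 = 32
  hours: 17 + 2 + 0 = 19
  end in UTC-10: 19:32
Step 2 - convert UTC-10 -> UTC+11:
  offset difference: 11 - (-10) = 21 hours
  19 + (21) = 40 -> mod 24 = 16
Result: 16:32 in UTC+11

16:32


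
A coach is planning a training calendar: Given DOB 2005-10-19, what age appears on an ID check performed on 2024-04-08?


Birth: 2005-10-19
Reference: 2024-04-08
Year difference: 2024 - 2005 = 19
Has birthday (10-19) occurred by 04-08? No
Birthday not yet reached this year -> subtract 1
Age in full years: 18

18


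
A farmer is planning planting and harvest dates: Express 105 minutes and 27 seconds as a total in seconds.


Minutes: 105
Seconds: 27
Convert minutes to seconds: 105 x 60 = 6300
Add remaining seconds: 6300 + 27 = 6327

6327


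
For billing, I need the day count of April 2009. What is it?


Month: April
Year: 2009
April is a 30-day month
Total: 30 days

30


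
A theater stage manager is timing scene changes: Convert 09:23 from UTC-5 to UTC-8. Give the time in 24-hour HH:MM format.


Local time: 09:23 at UTC-5 (offset -5h)
Target zone: UTC-8 (offset -8h)
Difference: -8 - (-5) = -3 hours
Calculation: 9 + (-3) = 6
Result: 06:23

06:23


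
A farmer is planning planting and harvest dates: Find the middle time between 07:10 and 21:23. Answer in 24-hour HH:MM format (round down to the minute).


Start time: 07:10 = 430 minutes from midnight
End time: 21:23 = 1283 minutes from midnight
Sum: 430 + 1283 = 1713
Midpoint: 1713 / 2 = 856 minutes
Convert: 856 / 60 = 14 hours, 16 minutes
Result: 14:16

14:16


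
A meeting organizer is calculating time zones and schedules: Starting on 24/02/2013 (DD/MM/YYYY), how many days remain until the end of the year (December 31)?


Start: February 24, 2013
End: December 31, 2013
Days left in February: 4
March: 31
April: 30
May: 31
June: 30
... plus remaining months
Sum of remaining months: 306
Total: 4 + 306 = 310

310


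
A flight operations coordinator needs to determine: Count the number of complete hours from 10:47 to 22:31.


Start: 10:47
End: 22:31
Hour difference: 22 - 10 = 12 hours
Minute difference: 31 - 47 = -16 minutes
Total minutes: 704
Complete hours: 704 / 60 = 11 (remainder 44)

11


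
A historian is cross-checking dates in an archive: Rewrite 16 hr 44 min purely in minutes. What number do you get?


Hours: 16
Extra minutes: 44
Minutes per hour: 60
Hours to minutes: 16 x 60 = 960
Total: 960 + 44 = 1004

1004


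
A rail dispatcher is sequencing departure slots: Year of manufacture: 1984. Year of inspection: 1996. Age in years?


Birth year: 1984
Current year: 1996
Age = current year - birth year
Age = 1996 - 1984 = 12

12


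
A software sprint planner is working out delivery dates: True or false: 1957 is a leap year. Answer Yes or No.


Year: 1957
Divisible by 4? 1957 / 4 = 489.25 -> No
Not divisible by 4, so NOT a leap year

No


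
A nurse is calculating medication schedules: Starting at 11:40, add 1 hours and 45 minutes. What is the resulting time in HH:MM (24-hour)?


Start time: 11:40
Adding: 1 hours 45 minutes
Minutes: 40 + 45 = 85
Minute overflow: 85 >= 60, so carry 1 hour, minutes = 25
Hours: 11 + 1 + 1 = 13
Result: 13:25

13:25


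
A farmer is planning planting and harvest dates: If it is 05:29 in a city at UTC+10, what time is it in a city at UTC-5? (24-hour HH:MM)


Local time: 05:29 at UTC+10 (offset 10h)
Target zone: UTC-5 (offset -5h)
Difference: -5 - (10) = -15 hours
Calculation: 5 + (-15) = -10
Wraparound: (-10) mod 24 = 14
Result: 14:29

14:29


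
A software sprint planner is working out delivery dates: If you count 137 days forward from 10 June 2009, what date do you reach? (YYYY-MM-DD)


Start: 2009-06-10
Adding 137 days
Days remaining in June: 20
After June: 117 days still to add
July 2009: 31 days, 86 remaining
August 2009: 31 days, 55 remaining
September 2009: 30 days, 25 remaining
October 2009 has 31 days, need 25
Result: 2009-10-25

2009-10-25


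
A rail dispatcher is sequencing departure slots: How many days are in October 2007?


Month: October
Year: 2007
October is a 31-day month
Total: 31 days

31


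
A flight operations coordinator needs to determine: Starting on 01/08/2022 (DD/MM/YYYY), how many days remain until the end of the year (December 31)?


Start: August 01, 2022
End: December 31, 2022
Days left in August: 30
September: 30
October: 31
November: 30
December: 31
Sum of remaining months: 122
Total: 30 + 122 = 152

152


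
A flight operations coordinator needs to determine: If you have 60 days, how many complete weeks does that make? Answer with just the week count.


Total days: 60
Days per week: 7
Division: 60 / 7 = 8 remainder 4
Complete weeks: 8
Remaining days: 4

8


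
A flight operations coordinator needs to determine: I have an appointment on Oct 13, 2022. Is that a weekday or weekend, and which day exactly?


Date: 2022-10-13
January 1, 2022 is a Saturday
Day of year: 286
Offset from Jan 1: 285 days
285 mod 7 = 5
Result: Thursday

Thursday


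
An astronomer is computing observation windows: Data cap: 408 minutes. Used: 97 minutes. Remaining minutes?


Total budget: 408 minutes
Time used: 97 minutes
Remaining: 408 - 97 = 311 minutes
Percent used: 23.8%
Percent remaining: 76.2%

311
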